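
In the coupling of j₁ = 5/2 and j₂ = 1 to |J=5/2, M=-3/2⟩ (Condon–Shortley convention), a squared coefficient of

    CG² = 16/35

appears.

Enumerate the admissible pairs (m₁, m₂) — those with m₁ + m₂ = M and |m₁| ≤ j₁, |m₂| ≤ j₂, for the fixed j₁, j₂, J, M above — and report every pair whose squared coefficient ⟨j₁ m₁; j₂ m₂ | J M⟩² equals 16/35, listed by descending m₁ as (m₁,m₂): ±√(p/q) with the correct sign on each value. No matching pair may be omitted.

(-1/2,-1): +√(16/35)

Admissible pairs with m₁+m₂ = M = -3/2: (-5/2,1), (-3/2,0), (-1/2,-1)
  (m₁,m₂)=(-1/2,-1): CG² = 16/35, CG = +√(16/35)   ← matches the target
  (m₁,m₂)=(-3/2,0): CG² = 9/35, CG = −√(9/35)
  (m₁,m₂)=(-5/2,1): CG² = 2/7, CG = −√(2/7)
Pairs with CG² = 16/35: (-1/2,-1): +√(16/35)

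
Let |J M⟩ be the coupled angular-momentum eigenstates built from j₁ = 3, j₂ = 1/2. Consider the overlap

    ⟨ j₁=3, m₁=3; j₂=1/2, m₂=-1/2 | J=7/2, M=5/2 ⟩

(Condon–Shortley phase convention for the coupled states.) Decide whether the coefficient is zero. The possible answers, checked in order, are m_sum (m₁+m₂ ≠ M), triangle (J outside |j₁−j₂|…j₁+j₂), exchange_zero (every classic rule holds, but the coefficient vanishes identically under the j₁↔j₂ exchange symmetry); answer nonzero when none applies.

m-sum: m₁+m₂ = 3+(-1/2) = 5/2, M = 5/2  ✓
triangle: |j₁−j₂| = 5/2 ≤ J = 7/2 ≤ j₁+j₂ = 7/2  ✓
exchange: j₁≠j₂ or m₁≠m₂ — the exchange symmetry imposes no constraint here
value check: CG = +√(1/7) = +0.377964 ≠ 0

nonzero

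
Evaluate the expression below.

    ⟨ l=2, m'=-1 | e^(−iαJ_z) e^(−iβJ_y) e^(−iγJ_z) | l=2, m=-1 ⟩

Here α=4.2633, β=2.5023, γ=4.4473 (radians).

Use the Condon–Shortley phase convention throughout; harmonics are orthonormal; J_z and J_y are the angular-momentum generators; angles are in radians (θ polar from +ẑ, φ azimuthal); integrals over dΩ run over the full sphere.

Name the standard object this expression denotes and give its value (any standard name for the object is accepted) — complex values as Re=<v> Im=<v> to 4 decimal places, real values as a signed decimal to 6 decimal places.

This is a Wigner D-matrix element — the rotation-matrix element ⟨l m'| R(α,β,γ) |l m⟩ in the angular-momentum basis.
Split into d^2_{-1,-1}(β=2.5023) × two z-phases.
c=cos(2.502300/2)=0.314231, s=sin(2.502300/2)=0.949347; N=√[1·6·1·6]=6.000000
k∈{0,1} keeps every argument non-negative
  k=0: (−1)^0·6.0000/(6)·0.3142^4·0.9493^0 = +0.009750
  k=1: (−1)^1·6.0000/(2)·0.3142^2·0.9493^2 = -0.266974
d^2_{-1,-1}(2.5023) = +0.009750 -0.266974 = -0.257224
D = (-0.434145-0.900843i)·(-0.257224)·(-0.261995-0.965069i) = +0.194367-0.168481i

Wigner D-matrix element, Re=0.1944 Im=-0.1685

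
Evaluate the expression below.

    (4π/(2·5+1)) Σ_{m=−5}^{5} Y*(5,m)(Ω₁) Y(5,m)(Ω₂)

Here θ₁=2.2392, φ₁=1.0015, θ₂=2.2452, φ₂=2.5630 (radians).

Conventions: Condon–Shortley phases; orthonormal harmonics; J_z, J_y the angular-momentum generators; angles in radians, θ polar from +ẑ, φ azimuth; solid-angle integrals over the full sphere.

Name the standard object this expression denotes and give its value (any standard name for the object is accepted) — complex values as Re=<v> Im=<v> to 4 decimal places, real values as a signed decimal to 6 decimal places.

Legendre polynomial (addition theorem), +0.279986

This sum is the spherical-harmonic addition theorem: it equals the Legendre polynomial P_l(cos γ) of the angle γ between the two directions.
Summing Y*_{l m}(θ₁,φ₁)·Y_{l m}(θ₂,φ₂) over m ∈ [−5, 5]; prefactor 4π/(2·5+1) = 1.142397:
  [-5]  conj(Y_{5,-5})(Ω₁) = +0.040191-0.132214i ; Y_{5,-5}(Ω₂) = +0.130784-0.033204i ; Δ = +0.000866-0.018626i
  [-4]  conj(Y_{5,-4})(Ω₁) = +0.223983+0.262500i ; Y_{5,-4}(Ω₂) = +0.230912-0.251083i ; Δ = +0.117630+0.004376i
  [-3]  conj(Y_{5,-3})(Ω₁) = -0.406957+0.056143i ; Y_{5,-3}(Ω₂) = +0.067935-0.408032i ; Δ = -0.004739+0.169866i
  [-2]  conj(Y_{5,-2})(Ω₁) = +0.041245-0.089413i ; Y_{5,-2}(Ω₂) = -0.044047-0.100352i ; Δ = -0.010789-0.000201i
  [-1]  conj(Y_{5,-1})(Ω₁) = -0.173333-0.270843i ; Y_{5,-1}(Ω₂) = +0.265181+0.173205i ; Δ = +0.000947-0.101845i
  [+0]  conj(Y_{5,0})(Ω₁) = +0.187848-0.000000i ; Y_{5,0}(Ω₂) = +0.198337+0.000000i ; Δ = +0.037257+0.000000i
  [+1]  conj(Y_{5,1})(Ω₁) = +0.173333-0.270843i ; Y_{5,1}(Ω₂) = -0.265181+0.173205i ; Δ = +0.000947+0.101845i
  [+2]  conj(Y_{5,2})(Ω₁) = +0.041245+0.089413i ; Y_{5,2}(Ω₂) = -0.044047+0.100352i ; Δ = -0.010789+0.000201i
  [+3]  conj(Y_{5,3})(Ω₁) = +0.406957+0.056143i ; Y_{5,3}(Ω₂) = -0.067935-0.408032i ; Δ = -0.004739-0.169866i
  [+4]  conj(Y_{5,4})(Ω₁) = +0.223983-0.262500i ; Y_{5,4}(Ω₂) = +0.230912+0.251083i ; Δ = +0.117630-0.004376i
  [+5]  conj(Y_{5,5})(Ω₁) = -0.040191-0.132214i ; Y_{5,5}(Ω₂) = -0.130784-0.033204i ; Δ = +0.000866+0.018626i
Σ over m = +0.245087+0.000000i; ×(4π/11) → +0.279986+0.000000i. Real part: 0.279986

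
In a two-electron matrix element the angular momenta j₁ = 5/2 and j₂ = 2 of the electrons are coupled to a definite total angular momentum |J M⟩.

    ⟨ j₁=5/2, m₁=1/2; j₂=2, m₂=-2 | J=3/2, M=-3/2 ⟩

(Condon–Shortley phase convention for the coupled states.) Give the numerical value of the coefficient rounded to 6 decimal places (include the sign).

+0.338062

j₁+j₂−J=3  J+j₁−j₂=2  J−j₁+j₂=1  j₁+j₂+J+1=7
(j₁±m₁, j₂±m₂, J±M) = (3,2,0,4,0,3)
P² = 576/35
sum k=0..0:
  [0] +1/12 = 1/12
S = 1/12
C² = P²·S² = 4/35 ; C = +0.338062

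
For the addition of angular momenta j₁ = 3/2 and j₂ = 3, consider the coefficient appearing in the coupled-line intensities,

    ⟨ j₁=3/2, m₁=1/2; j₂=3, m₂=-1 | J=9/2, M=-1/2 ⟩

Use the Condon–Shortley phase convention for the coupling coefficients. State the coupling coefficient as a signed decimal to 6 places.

+0.597614

triangle: 0!·3!·6!/10! = 4320/3628800
(j±m)!: 2!·1!·2!·4!·4!·5! = 276480
prefactor² = (2J+1)·Δ·N² = 23040/7
  k=0: +1/(0!·0!·1!·2!·2!·4!) = 1/96
Σ = 1/96  ⇒  CG² = 23040/7·(1/96)² = 5/14
CG = +√(5/14) = +0.597614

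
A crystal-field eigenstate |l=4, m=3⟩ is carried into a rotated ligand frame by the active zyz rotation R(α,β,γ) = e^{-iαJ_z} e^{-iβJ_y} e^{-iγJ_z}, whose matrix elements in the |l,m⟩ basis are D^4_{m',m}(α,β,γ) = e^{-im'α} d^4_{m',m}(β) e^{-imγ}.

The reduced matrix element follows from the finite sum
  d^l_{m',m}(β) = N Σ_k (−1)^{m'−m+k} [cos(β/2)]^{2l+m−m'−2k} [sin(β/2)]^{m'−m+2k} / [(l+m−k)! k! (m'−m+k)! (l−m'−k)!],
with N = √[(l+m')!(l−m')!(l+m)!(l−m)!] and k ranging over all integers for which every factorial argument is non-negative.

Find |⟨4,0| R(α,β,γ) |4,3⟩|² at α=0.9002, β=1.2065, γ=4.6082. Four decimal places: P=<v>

Split into d^4_{0,3}(β=1.2065) × two z-phases.
c=cos(1.206500/2)=0.823496, s=sin(1.206500/2)=0.567322; N=√[24·24·5040·1]=1703.830978
The bounds max(0,m−m')=3 and min(l+m,l−m')=4 give 2 terms
  k=3: (−1)^0·1703.8310/(144)·0.8235^5·0.5673^3 = +0.818202
  k=4: (−1)^1·1703.8310/(144)·0.8235^3·0.5673^5 = -0.388326
d^4_{0,3}(1.2065) = +0.818202 -0.388326 = +0.429876
|D^4_{0,3}|² = |d^4_{0,3}(β)|² = (+0.429876)² = 0.184793 (the z-rotation phases have unit modulus)

P=0.1848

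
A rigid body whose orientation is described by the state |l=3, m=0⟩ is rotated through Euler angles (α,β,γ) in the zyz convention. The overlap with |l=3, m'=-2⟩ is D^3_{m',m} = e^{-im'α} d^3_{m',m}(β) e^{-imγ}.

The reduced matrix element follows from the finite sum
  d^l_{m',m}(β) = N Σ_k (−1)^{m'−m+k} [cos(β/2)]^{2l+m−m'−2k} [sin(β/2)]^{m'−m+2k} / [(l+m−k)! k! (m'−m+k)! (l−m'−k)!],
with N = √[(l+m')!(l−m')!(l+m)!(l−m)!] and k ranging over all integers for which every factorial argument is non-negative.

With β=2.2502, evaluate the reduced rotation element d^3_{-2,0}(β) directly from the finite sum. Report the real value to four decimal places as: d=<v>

d=-0.5207

d^3_{-2,0}(β=2.2502) via the finite sum:
c=cos(2.250200/2)=0.431086, s=sin(2.250200/2)=0.902311; N=√[1·120·6·6]=65.726707
k∈{2,3} keeps every argument non-negative
  k=2: (−1)^0·65.7267/(12)·0.4311^4·0.9023^2 = +0.154003
  k=3: (−1)^1·65.7267/(12)·0.4311^2·0.9023^4 = -0.674704
d^3_{-2,0}(2.2502) = +0.154003 -0.674704 = -0.520701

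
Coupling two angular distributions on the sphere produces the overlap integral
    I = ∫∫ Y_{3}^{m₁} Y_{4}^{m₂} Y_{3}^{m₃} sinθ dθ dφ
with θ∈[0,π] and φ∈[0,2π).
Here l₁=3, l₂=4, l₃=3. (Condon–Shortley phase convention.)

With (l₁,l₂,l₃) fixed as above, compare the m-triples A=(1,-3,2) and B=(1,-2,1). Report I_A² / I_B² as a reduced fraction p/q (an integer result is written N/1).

7/20

Shared (l₁,l₂,l₃)=(3,4,3): N and (l;000)² cancel in I_A²/I_B².
A: Δ = 4!·2!·4!/11! = 1/34650; Racah Σ t=0..1: t=0:+1/288 t=1:−1/144 = -1/288; ⇒ 3j(3 4 3; 1 -3 2)² = 1/99, sgn +1
B: Δ = 4!·2!·4!/11! = 1/34650; Racah Σ t=0..2: t=0:+1/192 t=1:−1/36 t=2:+1/192 = -5/288; ⇒ 3j(3 4 3; 1 -2 1)² = 20/693, sgn -1
I_A²/I_B² = (1/99)/(20/693) = 7/20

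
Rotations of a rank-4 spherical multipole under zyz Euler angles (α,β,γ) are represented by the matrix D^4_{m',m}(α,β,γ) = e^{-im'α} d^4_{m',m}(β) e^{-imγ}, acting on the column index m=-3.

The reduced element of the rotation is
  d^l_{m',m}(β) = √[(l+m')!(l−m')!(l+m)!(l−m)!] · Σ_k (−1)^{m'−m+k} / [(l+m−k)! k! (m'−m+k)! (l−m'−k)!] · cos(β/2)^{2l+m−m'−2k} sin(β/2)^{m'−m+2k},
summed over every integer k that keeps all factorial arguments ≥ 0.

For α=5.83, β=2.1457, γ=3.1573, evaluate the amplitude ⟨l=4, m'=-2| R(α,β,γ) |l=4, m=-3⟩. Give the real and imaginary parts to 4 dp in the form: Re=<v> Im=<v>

Re=-0.1114 Im=0.1292

First d^4_{-2,-3}(β=2.1457), then the phase factors e^{-i(-2)α} and e^{-i(-3)γ}:
c=cos(2.145700/2)=0.477622, s=sin(2.145700/2)=0.878565; N=√[2·720·1·5040]=2693.993318
Admissible k: 0..1 (factorial args all ≥0)
  k=0: (−1)^1·2693.9933/(720)·0.4776^7·0.8786^1 = -0.018639
  k=1: (−1)^2·2693.9933/(240)·0.4776^5·0.8786^3 = +0.189204
d^4_{-2,-3}(2.1457) = -0.018639 +0.189204 = +0.170565
Attach z-rotation phases: D = e^{-i(-2)(5.8300)}·(+0.170565)·e^{-i(-3)(3.1573)} = -0.111380+0.129177i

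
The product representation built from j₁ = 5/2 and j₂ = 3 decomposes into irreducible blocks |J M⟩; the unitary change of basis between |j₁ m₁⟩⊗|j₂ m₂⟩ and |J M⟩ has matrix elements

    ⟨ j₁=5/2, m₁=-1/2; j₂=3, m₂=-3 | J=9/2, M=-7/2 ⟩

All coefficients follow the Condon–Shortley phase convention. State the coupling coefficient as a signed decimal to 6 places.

+0.696311  (= +√(16/33))

j₁+j₂−J=1  J+j₁−j₂=4  J−j₁+j₂=5  j₁+j₂+J+1=11
(j₁±m₁, j₂±m₂, J±M) = (2,3,0,6,1,8)
P² = 2764800/11
sum k=0..0:
  [0] +1/720 = 1/720
S = 1/720
C² = P²·S² = 16/33 ; C = +0.696311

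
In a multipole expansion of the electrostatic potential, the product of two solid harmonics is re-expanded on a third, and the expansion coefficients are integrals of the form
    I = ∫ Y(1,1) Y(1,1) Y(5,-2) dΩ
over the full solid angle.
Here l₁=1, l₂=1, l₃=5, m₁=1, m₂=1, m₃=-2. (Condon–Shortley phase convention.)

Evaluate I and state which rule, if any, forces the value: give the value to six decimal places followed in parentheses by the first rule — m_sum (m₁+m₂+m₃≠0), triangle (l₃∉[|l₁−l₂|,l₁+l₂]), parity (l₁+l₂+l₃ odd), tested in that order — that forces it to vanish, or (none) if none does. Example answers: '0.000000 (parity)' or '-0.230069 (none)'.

0.000000 (triangle)

l₃=5 ∉ [0,2] — triangle fails ⇒ I = 0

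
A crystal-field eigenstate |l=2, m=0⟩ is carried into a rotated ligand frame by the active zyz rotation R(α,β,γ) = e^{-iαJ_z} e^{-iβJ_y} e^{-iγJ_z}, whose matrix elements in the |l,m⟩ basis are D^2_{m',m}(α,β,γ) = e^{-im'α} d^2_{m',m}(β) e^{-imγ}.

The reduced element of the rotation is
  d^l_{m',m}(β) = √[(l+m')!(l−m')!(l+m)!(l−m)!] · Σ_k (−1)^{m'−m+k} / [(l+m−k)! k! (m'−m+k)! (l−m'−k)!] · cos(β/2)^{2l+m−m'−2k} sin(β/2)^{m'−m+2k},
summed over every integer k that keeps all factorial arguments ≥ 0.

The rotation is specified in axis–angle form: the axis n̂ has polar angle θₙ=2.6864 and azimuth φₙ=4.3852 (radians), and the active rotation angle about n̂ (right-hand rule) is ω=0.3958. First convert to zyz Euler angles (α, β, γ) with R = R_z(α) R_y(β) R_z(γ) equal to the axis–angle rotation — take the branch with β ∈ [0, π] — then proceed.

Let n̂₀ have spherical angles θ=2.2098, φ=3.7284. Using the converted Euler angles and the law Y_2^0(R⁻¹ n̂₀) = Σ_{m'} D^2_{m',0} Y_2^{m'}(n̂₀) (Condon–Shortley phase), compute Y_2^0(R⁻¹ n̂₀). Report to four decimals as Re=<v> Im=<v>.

Axis–angle → zyz. n̂ = (sinθₙcosφₙ, sinθₙsinφₙ, cosθₙ) = (-0.141291, -0.416312, -0.898176), ω = 0.3958.
R = I cosω + sinω [n̂]ₓ + (1−cosω) n̂n̂ᵀ gives
  R = [+0.924232, +0.350836, -0.150697; -0.341741, +0.936088, +0.083383; +0.170319, -0.025566, +0.985057]
β = atan2(√(R₁₃²+R₂₃²), R₃₃) = 0.173090; α = atan2(R₂₃, R₁₃) mod 2π = 2.636208; γ = atan2(R₃₂, −R₃₁) mod 2π = 3.290586
Need the full column D^2_{m',0} for m'=−2..2 at α=2.6362, β=0.1731, γ=3.2906.
cos(β/2)=0.996257, sin(β/2)=0.086437
d^2_{-2,0}: single k=2 term ⇒ +0.018164;  D = +0.009649-0.015390i
d^2_{-1,0}: k∈[1..2] ⇒ +0.209358 -0.001576 = +0.207782;  D = -0.181807+0.100597i
d^2_{0,0}: k∈[0..2] ⇒ +0.985113 -0.029662 +0.000056 = +0.955507;  D = +0.955507+0.000000i
d^2_{1,0}: k∈[0..1] ⇒ -0.209358 +0.001576 = -0.207782;  D = +0.181807+0.100597i
d^2_{2,0}: single k=0 term ⇒ +0.018164;  D = +0.009649+0.015390i
Y_2^{m'}(θ=2.2098,φ=3.7284) and Σ D·Y over m':
  (+0.0096-0.0154i)·(+0.0963-0.2295i)  (-0.1818+0.1006i)·(+0.3080-0.2048i)  (+0.9555+0.0000i)·(+0.0212+0.0000i)  (+0.1818+0.1006i)·(-0.3080-0.2048i)  (+0.0096+0.0154i)·(+0.0963+0.2295i)
Y_2^0(R⁻¹ n̂) = -0.055776-0.000000i

Re=-0.0558 Im=0.0000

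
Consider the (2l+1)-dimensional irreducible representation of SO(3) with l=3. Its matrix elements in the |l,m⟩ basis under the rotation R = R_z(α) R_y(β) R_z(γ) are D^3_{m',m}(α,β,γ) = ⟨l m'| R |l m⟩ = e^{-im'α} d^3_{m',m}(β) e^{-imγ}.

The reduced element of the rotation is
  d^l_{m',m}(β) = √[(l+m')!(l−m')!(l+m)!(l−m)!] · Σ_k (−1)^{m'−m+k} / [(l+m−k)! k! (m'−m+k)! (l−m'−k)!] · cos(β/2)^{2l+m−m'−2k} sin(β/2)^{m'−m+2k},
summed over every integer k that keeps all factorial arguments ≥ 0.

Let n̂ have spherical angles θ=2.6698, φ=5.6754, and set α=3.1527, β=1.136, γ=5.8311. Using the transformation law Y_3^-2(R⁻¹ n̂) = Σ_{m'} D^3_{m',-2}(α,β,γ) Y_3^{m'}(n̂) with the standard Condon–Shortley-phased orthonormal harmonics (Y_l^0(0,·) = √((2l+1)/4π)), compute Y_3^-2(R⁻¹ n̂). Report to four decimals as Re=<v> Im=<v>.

Need the full column D^3_{m',-2} for m'=−3..3 at α=3.1527, β=1.1360, γ=5.8311.
cos(β/2)=0.842979, sin(β/2)=0.537947
d^3_{-3,-2}: single k=1 term ⇒ +0.560916;  D = -0.361330+0.429031i
d^3_{-2,-2}: k∈[0..1] ⇒ +0.358839 -0.730660 = -0.371821;  D = -0.236345+0.287040i
d^3_{-1,-2}: k∈[0..1] ⇒ -0.724140 +0.589791 = -0.134348;  D = +0.084240-0.104657i
d^3_{0,-2}: k∈[0..1] ⇒ +0.800398 -0.325951 = +0.474447;  D = +0.293368-0.372874i
d^3_{1,-2}: k∈[0..1] ⇒ -0.589791 +0.120092 = -0.469699;  D = +0.286315-0.372346i
d^3_{2,-2}: k∈[0..1] ⇒ +0.297551 -0.024235 = +0.273316;  D = +0.164189-0.218504i
d^3_{3,-2}: single k=0 term ⇒ -0.093023;  D = +0.055052-0.074984i
Y_3^{m'}(θ=2.6698,φ=5.6754) and Σ D·Y over m':
  (-0.3613+0.4290i)·(-0.0098+0.0379i)  (-0.2363+0.2870i)·(-0.0654-0.1763i)  (+0.0842-0.1047i)·(+0.3578+0.2489i)  (+0.2934-0.3729i)·(-0.3215+0.0000i)  (+0.2863-0.3723i)·(-0.3578+0.2489i)  (+0.1642-0.2185i)·(-0.0654+0.1763i)  (+0.0551-0.0750i)·(+0.0098+0.0379i)
Y_3^-2(R⁻¹ n̂) = +0.036589+0.357462i

Re=0.0366 Im=0.3575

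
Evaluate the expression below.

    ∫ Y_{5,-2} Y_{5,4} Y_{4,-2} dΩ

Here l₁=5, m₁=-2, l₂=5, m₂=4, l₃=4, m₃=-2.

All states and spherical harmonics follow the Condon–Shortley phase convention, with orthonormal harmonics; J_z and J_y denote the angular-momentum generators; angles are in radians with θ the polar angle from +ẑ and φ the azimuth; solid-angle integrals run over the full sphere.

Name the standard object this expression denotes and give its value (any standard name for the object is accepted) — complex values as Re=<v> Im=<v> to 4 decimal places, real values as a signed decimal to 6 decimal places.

Gaunt coefficient, +0.118854

This is a Gaunt coefficient — the integral of a triple product of spherical harmonics over the sphere.
m-sum 0 ✓  L=14 even ✓  0≤4≤10 ✓
Π(2lᵢ+1) = 11×11×9 = 1089
triangle coeff Δ(5,5,4) = 1/3153150
Σ_t [1,5]: t=1:−1/69120 t=2:+1/1728 t=3:−1/576 t=4:+1/1728 t=5:−1/69120 = -7/11520
(3j)²=2/143 [(5 5 4; 0 0 0)], sign=-1
Σ_t [5,6]: t=5:−1/11520 t=6:+1/25920 = -1/20736
(3j)²=5/429 [(5 5 4; -2 4 -2)], sign=-1
⇒ 4πI² = 30/169
I = (+1)√(30/169/(4π)) = 0.11885360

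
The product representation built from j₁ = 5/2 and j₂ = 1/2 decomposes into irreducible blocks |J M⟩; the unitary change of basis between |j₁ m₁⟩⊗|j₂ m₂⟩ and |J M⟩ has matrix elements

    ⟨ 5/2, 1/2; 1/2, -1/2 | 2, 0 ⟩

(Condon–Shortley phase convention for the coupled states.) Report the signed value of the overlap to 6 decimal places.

+√(1/2) ≈ +0.707107

√[5·1!4!0!/6! · 3!2!0!1!2!2!] = √(8)
  +(−1)^0/∏(0,1,2,0,2,0)! = 1/4  (running 1/4)
⟨..|..⟩ = √(8)·(1/4) = +0.707107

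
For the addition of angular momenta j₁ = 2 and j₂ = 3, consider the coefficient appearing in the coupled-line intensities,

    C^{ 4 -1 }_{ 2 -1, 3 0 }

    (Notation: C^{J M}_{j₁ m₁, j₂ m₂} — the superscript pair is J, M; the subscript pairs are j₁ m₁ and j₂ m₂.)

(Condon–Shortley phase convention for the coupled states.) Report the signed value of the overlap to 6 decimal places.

−√(3/14) ≈ -0.462910

√[9·1!3!5!/10! · 1!3!3!3!3!5!] = √(1944/7)
  +(−1)^0/∏(0,1,3,3,0,2)! = 1/72  (running 1/72)
  +(−1)^1/∏(1,0,2,2,1,3)! = -1/24  (running -1/36)
⟨..|..⟩ = √(1944/7)·(-1/36) = -0.462910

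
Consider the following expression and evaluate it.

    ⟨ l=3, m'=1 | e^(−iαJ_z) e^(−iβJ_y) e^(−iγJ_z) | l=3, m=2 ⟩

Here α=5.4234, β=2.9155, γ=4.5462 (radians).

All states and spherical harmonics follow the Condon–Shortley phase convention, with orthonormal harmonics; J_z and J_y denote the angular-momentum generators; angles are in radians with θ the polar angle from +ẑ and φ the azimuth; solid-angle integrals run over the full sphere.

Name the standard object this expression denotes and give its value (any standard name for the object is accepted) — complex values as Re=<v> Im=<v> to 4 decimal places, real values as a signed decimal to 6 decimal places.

This is a Wigner D-matrix element — the rotation-matrix element ⟨l m'| R(α,β,γ) |l m⟩ in the angular-momentum basis.
First d^3_{1,2}(β=2.9155), then the phase factors e^{-i(1)α} and e^{-i(2)γ}:
Half-angle: c=0.112806, s=0.993617. N=√(24·2·120·1)=75.894664
k: max(0,(2)−(1))=1 … min(3+(2),3−(1))=2
  k=1: (−1)^0·75.8947/(24)·0.1128^5·0.9936^1 = +0.000057
  k=2: (−1)^1·75.8947/(12)·0.1128^3·0.9936^3 = -0.008906
d^3_{1,2}(2.9155) = +0.000057 -0.008906 = -0.008849
D = (+0.652600+0.757702i)·(-0.008849)·(-0.945269-0.326292i) = +0.003271+0.008222i

Wigner D-matrix element, Re=0.0033 Im=0.0082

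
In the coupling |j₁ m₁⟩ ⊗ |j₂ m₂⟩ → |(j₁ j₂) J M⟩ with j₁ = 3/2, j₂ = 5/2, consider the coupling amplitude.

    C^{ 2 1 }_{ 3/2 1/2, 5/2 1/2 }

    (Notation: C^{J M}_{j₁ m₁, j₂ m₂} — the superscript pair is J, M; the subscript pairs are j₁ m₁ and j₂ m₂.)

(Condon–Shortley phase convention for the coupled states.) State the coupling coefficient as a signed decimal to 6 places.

√[5·2!1!3!/7! · 2!1!3!2!3!1!] = √(12/7)
  +(−1)^0/∏(0,2,1,3,0,0)! = 1/12  (running 1/12)
  +(−1)^1/∏(1,1,0,2,1,1)! = -1/2  (running -5/12)
⟨..|..⟩ = √(12/7)·(-5/12) = -0.545545

−√(25/84) ≈ -0.545545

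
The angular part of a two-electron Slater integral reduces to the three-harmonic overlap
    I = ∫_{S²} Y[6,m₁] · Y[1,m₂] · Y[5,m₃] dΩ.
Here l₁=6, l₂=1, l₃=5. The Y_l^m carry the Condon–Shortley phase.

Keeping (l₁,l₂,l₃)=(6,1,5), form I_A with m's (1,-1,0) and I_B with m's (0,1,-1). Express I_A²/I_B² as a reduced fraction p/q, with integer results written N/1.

l's match ⇒ only the (l;m) 3-j factors differ between A and B.
A: triangle coeff Δ(6,1,5) = 1/858; Σ_t [0,0]: t=0:+1/28800 = 1/28800; (3j)²=7/286 [(6 1 5; 1 -1 0)], sign=-1
B: triangle coeff Δ(6,1,5) = 1/858; Σ_t [2,2]: t=2:+1/34560 = 1/34560; (3j)²=5/286 [(6 1 5; 0 1 -1)], sign=+1
I_A²/I_B² = (7/286)/(5/286) = 7/5

7/5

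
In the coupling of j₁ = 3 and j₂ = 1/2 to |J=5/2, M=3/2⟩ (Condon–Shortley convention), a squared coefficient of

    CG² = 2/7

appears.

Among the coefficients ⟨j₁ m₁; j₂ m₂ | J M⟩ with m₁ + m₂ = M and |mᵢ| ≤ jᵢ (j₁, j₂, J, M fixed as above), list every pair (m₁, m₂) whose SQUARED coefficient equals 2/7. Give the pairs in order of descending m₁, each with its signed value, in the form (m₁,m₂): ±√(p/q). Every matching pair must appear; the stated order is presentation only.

(1,1/2): −√(2/7)

Admissible pairs with m₁+m₂ = M = 3/2: (1,1/2), (2,-1/2)
  (m₁,m₂)=(2,-1/2): CG² = 5/7, CG = +√(5/7)
  (m₁,m₂)=(1,1/2): CG² = 2/7, CG = −√(2/7)   ← matches the target
Pairs with CG² = 2/7: (1,1/2): −√(2/7)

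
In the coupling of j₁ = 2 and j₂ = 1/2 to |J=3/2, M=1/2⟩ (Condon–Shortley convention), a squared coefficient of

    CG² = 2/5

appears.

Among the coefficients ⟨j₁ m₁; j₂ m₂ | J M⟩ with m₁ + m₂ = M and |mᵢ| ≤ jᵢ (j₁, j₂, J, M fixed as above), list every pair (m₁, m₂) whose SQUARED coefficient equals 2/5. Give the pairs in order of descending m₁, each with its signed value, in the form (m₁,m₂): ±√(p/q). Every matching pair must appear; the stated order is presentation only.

(0,1/2): −√(2/5)

Admissible pairs with m₁+m₂ = M = 1/2: (0,1/2), (1,-1/2)
  (m₁,m₂)=(1,-1/2): CG² = 3/5, CG = +√(3/5)
  (m₁,m₂)=(0,1/2): CG² = 2/5, CG = −√(2/5)   ← matches the target
Pairs with CG² = 2/5: (0,1/2): −√(2/5)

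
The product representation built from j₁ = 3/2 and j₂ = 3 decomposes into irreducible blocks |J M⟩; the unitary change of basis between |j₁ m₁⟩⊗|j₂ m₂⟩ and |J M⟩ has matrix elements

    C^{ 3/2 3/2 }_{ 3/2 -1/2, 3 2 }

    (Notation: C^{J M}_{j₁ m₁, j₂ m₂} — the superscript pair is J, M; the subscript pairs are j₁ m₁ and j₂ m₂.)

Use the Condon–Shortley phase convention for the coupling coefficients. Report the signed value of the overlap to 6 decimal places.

√[4·3!0!3!/7! · 1!2!5!1!3!0!] = √(288/7)
  +(−1)^2/∏(2,1,0,3,0,0)! = 1/12  (running 1/12)
⟨..|..⟩ = √(288/7)·(1/12) = +0.534522

+0.534522  (= +√(2/7))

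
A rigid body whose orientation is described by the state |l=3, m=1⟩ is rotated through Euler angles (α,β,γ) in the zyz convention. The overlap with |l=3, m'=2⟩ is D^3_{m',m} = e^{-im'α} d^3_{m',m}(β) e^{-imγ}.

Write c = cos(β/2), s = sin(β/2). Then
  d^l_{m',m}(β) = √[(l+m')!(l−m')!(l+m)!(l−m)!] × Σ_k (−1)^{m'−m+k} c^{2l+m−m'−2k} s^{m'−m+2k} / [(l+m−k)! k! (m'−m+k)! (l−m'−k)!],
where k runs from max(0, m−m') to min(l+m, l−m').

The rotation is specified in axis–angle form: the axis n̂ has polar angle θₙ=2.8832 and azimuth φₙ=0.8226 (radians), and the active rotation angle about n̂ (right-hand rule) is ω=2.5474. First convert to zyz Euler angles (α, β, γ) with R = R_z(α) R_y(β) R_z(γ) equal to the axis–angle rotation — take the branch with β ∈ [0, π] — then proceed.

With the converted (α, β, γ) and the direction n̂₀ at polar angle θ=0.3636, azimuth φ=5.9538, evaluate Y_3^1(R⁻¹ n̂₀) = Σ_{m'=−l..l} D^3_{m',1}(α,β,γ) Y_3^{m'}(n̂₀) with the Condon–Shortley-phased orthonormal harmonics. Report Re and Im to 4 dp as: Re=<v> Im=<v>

Re=0.4259 Im=-0.0517

Axis–angle → zyz. n̂ = (sinθₙcosφₙ, sinθₙsinφₙ, cosθₙ) = (+0.173840, +0.187280, -0.966802), ω = 2.5474.
R = I cosω + sinω [n̂]ₓ + (1−cosω) n̂n̂ᵀ gives
  R = [-0.773340, +0.600788, -0.202483; -0.481721, -0.764465, -0.428414; -0.412177, -0.233769, +0.880603]
β = atan2(√(R₁₃²+R₂₃²), R₃₃) = 0.493662; α = atan2(R₂₃, R₁₃) mod 2π = 4.270872; γ = atan2(R₃₂, −R₃₁) mod 2π = 5.767265
Need the full column D^3_{m',1} for m'=−3..3 at α=4.2709, β=0.4937, γ=5.7673.
cos(β/2)=0.969692, sin(β/2)=0.244332
d^3_{-3,1}: single k=4 term ⇒ +0.012979;  D = +0.009388+0.008962i
d^3_{-2,1}: k∈[3..4] ⇒ +0.084115 -0.002670 = +0.081445;  D = -0.076018+0.029232i
d^3_{-1,1}: k∈[2..4] ⇒ +0.316700 -0.026809 +0.000213 = +0.290104;  D = +0.021565-0.289301i
d^3_{0,1}: k∈[1..3] ⇒ +0.725671 -0.138215 +0.002925 = +0.590381;  D = +0.513536+0.291256i
d^3_{1,1}: k∈[0..2] ⇒ +0.831384 -0.422266 +0.020107 = +0.429224;  D = -0.350985+0.247069i
d^3_{2,1}: k∈[0..1] ⇒ -0.662444 +0.084115 = -0.578329;  D = +0.098893+0.569811i
d^3_{3,1}: single k=0 term ⇒ +0.204429;  D = +0.197040+0.054463i
Y_3^{m'}(θ=0.3636,φ=5.9538) and Σ D·Y over m':
  (+0.0094+0.0090i)·(+0.0103+0.0157i)  (-0.0760+0.0292i)·(+0.0955+0.0740i)  (+0.0216-0.2893i)·(+0.3663+0.1252i)  (+0.5135+0.2913i)·(+0.4770+0.0000i)  (-0.3510+0.2471i)·(-0.3663+0.1252i)  (+0.0989+0.5698i)·(+0.0955-0.0740i)  (+0.1970+0.0545i)·(-0.0103+0.0157i)
Y_3^1(R⁻¹ n̂) = +0.425916-0.051707i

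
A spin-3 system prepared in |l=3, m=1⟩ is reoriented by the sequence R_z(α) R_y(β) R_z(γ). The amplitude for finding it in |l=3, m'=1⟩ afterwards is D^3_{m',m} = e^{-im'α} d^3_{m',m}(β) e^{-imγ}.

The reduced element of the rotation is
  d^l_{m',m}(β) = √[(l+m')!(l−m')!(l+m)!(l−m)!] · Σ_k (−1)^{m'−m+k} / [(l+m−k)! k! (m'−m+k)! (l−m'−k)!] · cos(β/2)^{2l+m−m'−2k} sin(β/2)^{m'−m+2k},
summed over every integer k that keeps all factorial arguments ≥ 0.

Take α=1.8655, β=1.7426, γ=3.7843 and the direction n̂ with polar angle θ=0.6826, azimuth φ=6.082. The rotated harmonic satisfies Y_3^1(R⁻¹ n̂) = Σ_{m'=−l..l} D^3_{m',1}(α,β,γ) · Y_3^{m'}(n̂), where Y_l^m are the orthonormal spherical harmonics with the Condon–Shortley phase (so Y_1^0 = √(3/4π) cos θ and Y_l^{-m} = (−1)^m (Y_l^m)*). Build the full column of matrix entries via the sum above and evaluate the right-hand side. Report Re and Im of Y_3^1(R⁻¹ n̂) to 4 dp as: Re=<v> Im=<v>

Re=0.0241 Im=0.0004

Need the full column D^3_{m',1} for m'=−3..3 at α=1.8655, β=1.7426, γ=3.7843.
cos(β/2)=0.643832, sin(β/2)=0.765167
d^3_{-3,1}: single k=4 term ⇒ +0.550320;  D = -0.131563+0.534362i
d^3_{-2,1}: k∈[3..4] ⇒ +0.756165 -0.534014 = +0.222151;  D = +0.221835-0.011835i
d^3_{-1,1}: k∈[2..4] ⇒ +0.603607 -1.136736 +0.200695 = -0.332434;  D = +0.113367+0.312506i
d^3_{0,1}: k∈[1..3] ⇒ +0.293232 -1.242505 +0.584983 = -0.364291;  D = +0.291606-0.218343i
d^3_{1,1}: k∈[0..2] ⇒ +0.071226 -0.804810 +0.852552 = +0.118968;  D = +0.095892+0.070414i
d^3_{2,1}: k∈[0..1] ⇒ -0.267683 +0.756165 = +0.488482;  D = +0.162295-0.460733i
d^3_{3,1}: single k=0 term ⇒ +0.389627;  D = -0.389250-0.017129i
Y_3^{m'}(θ=0.6826,φ=6.082) and Σ D·Y over m':
  (-0.1316+0.5344i)·(+0.0862+0.0594i)  (+0.2218-0.0118i)·(+0.2904+0.1236i)  (+0.1134+0.3125i)·(+0.4016+0.0819i)  (+0.2916-0.2183i)·(+0.0030+0.0000i)  (+0.0959+0.0704i)·(-0.4016+0.0819i)  (+0.1623-0.4607i)·(+0.2904-0.1236i)  (-0.3893-0.0171i)·(-0.0862+0.0594i)
Y_3^1(R⁻¹ n̂) = +0.024069+0.000444i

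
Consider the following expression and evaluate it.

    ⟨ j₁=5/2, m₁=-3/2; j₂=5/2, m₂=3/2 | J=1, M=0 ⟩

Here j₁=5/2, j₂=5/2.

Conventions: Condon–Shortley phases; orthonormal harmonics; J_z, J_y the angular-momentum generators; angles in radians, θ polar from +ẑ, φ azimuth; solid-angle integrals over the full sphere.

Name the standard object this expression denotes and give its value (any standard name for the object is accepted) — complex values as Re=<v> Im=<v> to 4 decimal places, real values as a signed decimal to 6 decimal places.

Clebsch–Gordan coefficient, −√(9/70) ≈ -0.358569

This is a Clebsch–Gordan (vector-coupling) coefficient.
triangle: 4!×1!×1!/7! = 24/5040
(j±m)!: 1!×4!×4!×1!×1!×1! = 576
prefactor² = (2J+1)×Δ×N² = 288/35
  k=3: −1/(3!×1!×1!×1!×0!×0!) = -1/6
  k=4: +1/(4!×0!×0!×0!×1!×1!) = 1/24
Σ = -1/8  ⇒  CG² = 288/35×(-1/8)² = 9/70
CG = −√(9/70) = -0.358569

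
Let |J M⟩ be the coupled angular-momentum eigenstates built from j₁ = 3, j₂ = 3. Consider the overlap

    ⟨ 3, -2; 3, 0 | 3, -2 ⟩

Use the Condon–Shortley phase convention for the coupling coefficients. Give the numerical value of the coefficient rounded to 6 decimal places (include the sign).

+0.408248

triangle: 3!·3!·3!/10! = 216/3628800
(j±m)!: 1!·5!·3!·3!·1!·5! = 518400
prefactor² = (2J+1)·Δ·N² = 216
  k=2: +1/(2!·1!·3!·1!·0!·2!) = 1/24
  k=3: −1/(3!·0!·2!·0!·1!·3!) = -1/72
Σ = 1/36  ⇒  CG² = 216·(1/36)² = 1/6
CG = +√(1/6) = +0.408248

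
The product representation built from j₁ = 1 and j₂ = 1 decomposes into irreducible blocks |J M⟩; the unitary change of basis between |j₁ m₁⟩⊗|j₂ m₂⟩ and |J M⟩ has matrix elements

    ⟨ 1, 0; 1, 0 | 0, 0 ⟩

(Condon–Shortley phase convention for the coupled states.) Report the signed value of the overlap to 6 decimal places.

j₁+j₂−J=2  J+j₁−j₂=0  J−j₁+j₂=0  j₁+j₂+J+1=3
(j₁±m₁, j₂±m₂, J±M) = (1,1,1,1,0,0)
P² = 1/3
sum k=1..1:
  [1] −1/1 = -1
S = -1
C² = P²·S² = 1/3 ; C = -0.577350

−√(1/3) ≈ -0.577350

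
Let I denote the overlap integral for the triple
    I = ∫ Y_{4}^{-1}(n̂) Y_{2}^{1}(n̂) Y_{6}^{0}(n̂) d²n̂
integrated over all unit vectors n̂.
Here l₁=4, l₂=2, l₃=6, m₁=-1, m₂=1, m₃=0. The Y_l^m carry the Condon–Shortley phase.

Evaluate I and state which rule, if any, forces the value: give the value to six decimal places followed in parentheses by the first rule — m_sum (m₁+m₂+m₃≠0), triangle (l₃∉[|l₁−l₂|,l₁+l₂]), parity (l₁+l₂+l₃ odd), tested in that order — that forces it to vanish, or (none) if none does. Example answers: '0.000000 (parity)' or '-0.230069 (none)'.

0.174223 (none)

Checks pass: Σm=0; 12 even; l₃=6∈[2,6].
(2·4+1)(2·2+1)(2·6+1) = 585
Δ: 0! 8! 4! / 13! → 1/6435
sum: t=0:+1/2304 = 1/2304
3j²(4 2 6; 0 0 0) = Δ·Π!·Σ² = 5/143  (sign +1)
sum: t=0:+1/4320 = 1/4320
3j²(4 2 6; -1 1 0) = Δ·Π!·Σ² = 8/429  (sign +1)
combine: 4πI² = 585·5/143·8/429 = 600/1573
take √, sign +1: I = 0.17422334
No selection rule forces the value: the integral is nonzero (none).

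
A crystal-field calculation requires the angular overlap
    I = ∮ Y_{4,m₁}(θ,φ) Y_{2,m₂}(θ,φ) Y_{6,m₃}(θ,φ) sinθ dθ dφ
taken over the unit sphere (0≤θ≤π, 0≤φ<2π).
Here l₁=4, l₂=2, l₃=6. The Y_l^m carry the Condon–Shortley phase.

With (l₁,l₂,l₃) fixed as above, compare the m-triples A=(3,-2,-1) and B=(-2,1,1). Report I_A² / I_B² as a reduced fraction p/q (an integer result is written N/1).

Shared (l₁,l₂,l₃)=(4,2,6): N and (l;000)² cancel in I_A²/I_B².
A: Δ = 0!·8!·4!/13! = 1/6435; Racah Σ t=0..0: t=0:+1/120960 = 1/120960; ⇒ 3j(4 2 6; 3 -2 -1)² = 1/1287, sgn -1
B: Δ = 0!·8!·4!/13! = 1/6435; Racah Σ t=0..0: t=0:+1/8640 = 1/8640; ⇒ 3j(4 2 6; -2 1 1)² = 14/1287, sgn -1
I_A²/I_B² = (1/1287)/(14/1287) = 1/14

1/14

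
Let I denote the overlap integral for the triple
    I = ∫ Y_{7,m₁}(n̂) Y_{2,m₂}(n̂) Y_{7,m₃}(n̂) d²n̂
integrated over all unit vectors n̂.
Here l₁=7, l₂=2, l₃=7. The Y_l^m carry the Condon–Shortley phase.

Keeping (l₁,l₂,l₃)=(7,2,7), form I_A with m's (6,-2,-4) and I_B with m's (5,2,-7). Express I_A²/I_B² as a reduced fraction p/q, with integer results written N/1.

18/7

Same 7,2,7: normalisation and zero-m 3j drop out of the ratio.
A: Δ: 2! 12! 2! / 17! → 1/185640; sum: t=0:+1/159667200 = 1/159667200; 3j²(7 2 7; 6 -2 -4) = Δ·Π!·Σ² = 9/1190  (sign -1)
B: Δ: 2! 12! 2! / 17! → 1/185640; sum: t=2:+1/1916006400 = 1/1916006400; 3j²(7 2 7; 5 2 -7) = Δ·Π!·Σ² = 1/340  (sign +1)
I_A²/I_B² = (9/1190)/(1/340) = 18/7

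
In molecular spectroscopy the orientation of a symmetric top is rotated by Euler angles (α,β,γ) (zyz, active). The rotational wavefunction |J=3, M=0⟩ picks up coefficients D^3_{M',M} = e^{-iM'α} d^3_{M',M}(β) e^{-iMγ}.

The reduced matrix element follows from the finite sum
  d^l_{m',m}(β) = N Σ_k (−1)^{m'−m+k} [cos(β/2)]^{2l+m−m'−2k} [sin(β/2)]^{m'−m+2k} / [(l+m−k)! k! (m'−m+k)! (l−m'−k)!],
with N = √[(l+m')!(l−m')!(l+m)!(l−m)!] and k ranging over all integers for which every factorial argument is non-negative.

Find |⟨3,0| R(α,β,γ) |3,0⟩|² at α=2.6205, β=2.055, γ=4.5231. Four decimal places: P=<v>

P=0.1990

First d^3_{0,0}(β=2.0550), then the phase factors e^{-i(0)α} and e^{-i(0)γ}:
With c≡cos(β/2)=0.516960 and s≡sin(β/2)=0.856009, N=[6·6·6·6]^{1/2}=36.000000
k: max(0,(0)−(0))=0 … min(3+(0),3−(0))=3
  k=0: (−1)^0·36.0000/(36)·0.5170^6·0.8560^0 = +0.019087
  k=1: (−1)^1·36.0000/(4)·0.5170^4·0.8560^2 = -0.471009
  k=2: (−1)^2·36.0000/(4)·0.5170^2·0.8560^4 = +1.291431
  k=3: (−1)^3·36.0000/(36)·0.5170^0·0.8560^6 = -0.393433
d^3_{0,0}(2.0550) = +0.019087 -0.471009 +1.291431 -0.393433 = +0.446076
|D^3_{0,0}|² = |d^3_{0,0}(β)|² = (+0.446076)² = 0.198984 (the z-rotation phases have unit modulus)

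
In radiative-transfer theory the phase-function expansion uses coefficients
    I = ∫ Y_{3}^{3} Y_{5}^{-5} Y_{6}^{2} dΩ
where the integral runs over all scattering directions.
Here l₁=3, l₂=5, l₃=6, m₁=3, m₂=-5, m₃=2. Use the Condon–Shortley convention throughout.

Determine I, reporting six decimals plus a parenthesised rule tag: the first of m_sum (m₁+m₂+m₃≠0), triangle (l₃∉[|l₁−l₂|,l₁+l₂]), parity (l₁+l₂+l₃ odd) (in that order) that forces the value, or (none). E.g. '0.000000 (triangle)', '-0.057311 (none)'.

m-sum 0 ✓  L=14 even ✓  2≤6≤8 ✓
Π(2lᵢ+1) = 7×11×13 = 1001
triangle coeff Δ(3,5,6) = 1/675675
Σ_t [0,2]: t=0:+1/8640 t=1:−1/2304 t=2:+1/8640 = -7/34560
(3j)²=7/429 [(3 5 6; 0 0 0)], sign=-1
Σ_t [0,0]: t=0:+1/1935360 = 1/1935360
(3j)²=1/1001 [(3 5 6; 3 -5 2)], sign=+1
⇒ 4πI² = 7/429
I = (-1)√(7/429/(4π)) = -0.03603425
No selection rule forces the value: the integral is nonzero (none).

-0.036034 (none)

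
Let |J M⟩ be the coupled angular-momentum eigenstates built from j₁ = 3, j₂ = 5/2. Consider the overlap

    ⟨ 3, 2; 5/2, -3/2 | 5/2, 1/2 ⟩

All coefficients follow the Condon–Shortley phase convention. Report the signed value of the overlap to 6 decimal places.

√[6·3!3!2!/9! · 5!1!1!4!3!2!] = √(288/7)
  +(−1)^0/∏(0,3,1,1,2,1)! = 1/12  (running 1/12)
  +(−1)^1/∏(1,2,0,0,3,2)! = -1/24  (running 1/24)
⟨..|..⟩ = √(288/7)·(1/24) = +0.267261

+√(1/14) = +0.267261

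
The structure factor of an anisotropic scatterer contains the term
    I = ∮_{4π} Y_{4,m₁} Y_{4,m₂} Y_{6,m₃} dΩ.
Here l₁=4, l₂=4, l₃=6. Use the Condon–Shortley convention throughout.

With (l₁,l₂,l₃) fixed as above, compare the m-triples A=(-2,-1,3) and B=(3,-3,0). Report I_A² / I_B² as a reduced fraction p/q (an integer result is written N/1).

Same 4,4,6: normalisation and zero-m 3j drop out of the ratio.
A: Δ: 2! 6! 6! / 15! → 1/1261260; sum: t=0:+1/51840 t=1:−1/5760 t=2:+1/11520 = -7/103680; 3j²(4 4 6; -2 -1 3) = Δ·Π!·Σ² = 7/858  (sign +1)
B: Δ: 2! 6! 6! / 15! → 1/1261260; sum: t=0:+1/28800 t=1:−1/518400 = 17/518400; 3j²(4 4 6; 3 -3 0) = Δ·Π!·Σ² = 289/25740  (sign +1)
I_A²/I_B² = (7/858)/(289/25740) = 210/289

210/289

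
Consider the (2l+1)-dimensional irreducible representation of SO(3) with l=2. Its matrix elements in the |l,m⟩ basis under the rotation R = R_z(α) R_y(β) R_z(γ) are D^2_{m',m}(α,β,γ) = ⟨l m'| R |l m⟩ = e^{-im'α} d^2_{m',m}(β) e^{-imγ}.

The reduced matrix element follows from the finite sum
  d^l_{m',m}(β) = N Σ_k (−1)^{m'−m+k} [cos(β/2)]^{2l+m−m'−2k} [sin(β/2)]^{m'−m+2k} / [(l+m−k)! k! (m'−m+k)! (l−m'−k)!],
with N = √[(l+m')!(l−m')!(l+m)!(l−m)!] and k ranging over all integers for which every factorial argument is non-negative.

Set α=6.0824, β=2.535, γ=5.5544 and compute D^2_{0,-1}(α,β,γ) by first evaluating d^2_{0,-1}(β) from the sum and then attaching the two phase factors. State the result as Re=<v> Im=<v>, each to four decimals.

D^2_{0,-1}(6.0824,2.5350,5.5544) = e^{-i·0·6.0824}·d^2_{0,-1}(2.5350)·e^{-i·-1·5.5544}. Compute d first:
c=cos(2.535000/2)=0.298668, s=sin(2.535000/2)=0.954357; N=√[2·2·1·6]=4.898979
The bounds max(0,m−m')=0 and min(l+m,l−m')=1 give 2 terms
  k=0: (−1)^1·4.8990/(2)·0.2987^3·0.9544^1 = -0.062280
  k=1: (−1)^2·4.8990/(2)·0.2987^1·0.9544^3 = +0.635912
d^2_{0,-1}(2.5350) = -0.062280 +0.635912 = +0.573631
Attach z-rotation phases: D = e^{-i(0)(6.0824)}·(+0.573631)·e^{-i(-1)(5.5544)} = +0.427920-0.382018i

Re=0.4279 Im=-0.3820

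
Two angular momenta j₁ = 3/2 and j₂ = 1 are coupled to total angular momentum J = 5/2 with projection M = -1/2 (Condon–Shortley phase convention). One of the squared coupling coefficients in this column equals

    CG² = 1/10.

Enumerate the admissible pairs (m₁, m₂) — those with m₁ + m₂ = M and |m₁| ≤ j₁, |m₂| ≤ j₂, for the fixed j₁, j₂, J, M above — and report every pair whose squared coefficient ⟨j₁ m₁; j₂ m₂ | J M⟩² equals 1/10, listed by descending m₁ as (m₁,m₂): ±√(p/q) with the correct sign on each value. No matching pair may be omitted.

Admissible pairs with m₁+m₂ = M = -1/2: (-3/2,1), (-1/2,0), (1/2,-1)
  (m₁,m₂)=(1/2,-1): CG² = 3/10, CG = +√(3/10)
  (m₁,m₂)=(-1/2,0): CG² = 3/5, CG = +√(3/5)
  (m₁,m₂)=(-3/2,1): CG² = 1/10, CG = +√(1/10)   ← matches the target
Pairs with CG² = 1/10: (-3/2,1): +√(1/10)

(-3/2,1): +√(1/10)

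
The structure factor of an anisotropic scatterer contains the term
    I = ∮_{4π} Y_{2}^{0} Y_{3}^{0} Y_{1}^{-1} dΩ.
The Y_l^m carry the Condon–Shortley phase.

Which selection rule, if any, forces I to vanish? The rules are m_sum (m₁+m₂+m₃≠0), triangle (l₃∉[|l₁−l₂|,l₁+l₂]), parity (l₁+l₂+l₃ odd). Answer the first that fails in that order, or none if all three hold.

m₁+m₂+m₃ = 0 + 0 − 1 = -1  ✗
triangle: |2−3|=1 ≤ l₃=1 ≤ 2+3=5
parity: l₁+l₂+l₃ = 6 is even

m_sum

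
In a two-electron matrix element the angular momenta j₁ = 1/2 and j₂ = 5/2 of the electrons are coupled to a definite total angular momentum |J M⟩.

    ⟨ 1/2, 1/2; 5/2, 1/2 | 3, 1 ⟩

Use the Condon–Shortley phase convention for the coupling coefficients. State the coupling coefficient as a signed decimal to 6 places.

j₁+j₂−J=0  J+j₁−j₂=1  J−j₁+j₂=5  j₁+j₂+J+1=7
(j₁±m₁, j₂±m₂, J±M) = (1,0,3,2,4,2)
P² = 96
sum k=0..0:
  [0] +1/12 = 1/12
S = 1/12
C² = P²·S² = 2/3 ; C = +0.816497

+0.816497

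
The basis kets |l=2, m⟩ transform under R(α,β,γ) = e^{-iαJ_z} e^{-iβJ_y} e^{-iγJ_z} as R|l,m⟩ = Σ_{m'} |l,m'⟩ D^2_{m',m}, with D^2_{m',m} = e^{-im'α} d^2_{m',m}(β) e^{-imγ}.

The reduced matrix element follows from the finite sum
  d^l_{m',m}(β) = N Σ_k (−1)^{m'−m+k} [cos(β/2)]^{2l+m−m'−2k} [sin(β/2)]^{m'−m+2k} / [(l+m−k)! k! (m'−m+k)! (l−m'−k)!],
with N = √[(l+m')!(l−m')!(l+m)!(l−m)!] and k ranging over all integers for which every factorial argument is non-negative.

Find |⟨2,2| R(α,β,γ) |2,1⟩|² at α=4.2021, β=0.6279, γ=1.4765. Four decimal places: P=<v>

P=0.2824

First d^2_{2,1}(β=0.6279), then the phase factors e^{-i(2)α} and e^{-i(1)γ}:
c=cos(0.627900/2)=0.951121, s=sin(0.627900/2)=0.308818; N=√[24·1·6·1]=12.000000
The bounds max(0,m−m')=0 and min(l+m,l−m')=0 give 1 term
  k=0: (−1)^1·12.0000/(6)·0.9511^3·0.3088^1 = -0.531423
d^2_{2,1}(0.6279) = -0.531423
|D^2_{2,1}|² = |d^2_{2,1}(β)|² = (-0.531423)² = 0.282410 (the z-rotation phases have unit modulus)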